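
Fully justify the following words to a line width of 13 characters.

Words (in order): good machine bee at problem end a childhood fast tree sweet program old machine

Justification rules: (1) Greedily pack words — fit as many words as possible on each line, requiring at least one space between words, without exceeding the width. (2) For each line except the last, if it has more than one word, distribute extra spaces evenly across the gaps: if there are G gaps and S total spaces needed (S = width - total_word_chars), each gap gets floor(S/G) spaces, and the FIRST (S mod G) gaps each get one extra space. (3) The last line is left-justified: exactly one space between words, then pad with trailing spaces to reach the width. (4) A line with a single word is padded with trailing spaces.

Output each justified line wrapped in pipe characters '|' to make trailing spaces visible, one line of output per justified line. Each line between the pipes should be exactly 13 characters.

Answer: |good  machine|
|bee        at|
|problem end a|
|childhood    |
|fast     tree|
|sweet program|
|old machine  |

Derivation:
Line 1: ['good', 'machine'] (min_width=12, slack=1)
Line 2: ['bee', 'at'] (min_width=6, slack=7)
Line 3: ['problem', 'end', 'a'] (min_width=13, slack=0)
Line 4: ['childhood'] (min_width=9, slack=4)
Line 5: ['fast', 'tree'] (min_width=9, slack=4)
Line 6: ['sweet', 'program'] (min_width=13, slack=0)
Line 7: ['old', 'machine'] (min_width=11, slack=2)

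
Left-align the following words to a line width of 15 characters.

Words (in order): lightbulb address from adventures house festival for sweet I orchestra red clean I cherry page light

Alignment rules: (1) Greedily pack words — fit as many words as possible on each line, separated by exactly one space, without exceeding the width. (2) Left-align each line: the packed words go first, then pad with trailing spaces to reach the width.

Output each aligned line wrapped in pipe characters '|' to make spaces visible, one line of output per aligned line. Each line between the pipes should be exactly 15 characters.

Line 1: ['lightbulb'] (min_width=9, slack=6)
Line 2: ['address', 'from'] (min_width=12, slack=3)
Line 3: ['adventures'] (min_width=10, slack=5)
Line 4: ['house', 'festival'] (min_width=14, slack=1)
Line 5: ['for', 'sweet', 'I'] (min_width=11, slack=4)
Line 6: ['orchestra', 'red'] (min_width=13, slack=2)
Line 7: ['clean', 'I', 'cherry'] (min_width=14, slack=1)
Line 8: ['page', 'light'] (min_width=10, slack=5)

Answer: |lightbulb      |
|address from   |
|adventures     |
|house festival |
|for sweet I    |
|orchestra red  |
|clean I cherry |
|page light     |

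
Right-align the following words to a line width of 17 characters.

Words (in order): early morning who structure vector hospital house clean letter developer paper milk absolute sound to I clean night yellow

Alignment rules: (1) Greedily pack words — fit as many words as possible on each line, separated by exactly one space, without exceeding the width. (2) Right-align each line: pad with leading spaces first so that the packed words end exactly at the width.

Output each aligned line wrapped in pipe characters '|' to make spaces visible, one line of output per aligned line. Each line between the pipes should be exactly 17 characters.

Line 1: ['early', 'morning', 'who'] (min_width=17, slack=0)
Line 2: ['structure', 'vector'] (min_width=16, slack=1)
Line 3: ['hospital', 'house'] (min_width=14, slack=3)
Line 4: ['clean', 'letter'] (min_width=12, slack=5)
Line 5: ['developer', 'paper'] (min_width=15, slack=2)
Line 6: ['milk', 'absolute'] (min_width=13, slack=4)
Line 7: ['sound', 'to', 'I', 'clean'] (min_width=16, slack=1)
Line 8: ['night', 'yellow'] (min_width=12, slack=5)

Answer: |early morning who|
| structure vector|
|   hospital house|
|     clean letter|
|  developer paper|
|    milk absolute|
| sound to I clean|
|     night yellow|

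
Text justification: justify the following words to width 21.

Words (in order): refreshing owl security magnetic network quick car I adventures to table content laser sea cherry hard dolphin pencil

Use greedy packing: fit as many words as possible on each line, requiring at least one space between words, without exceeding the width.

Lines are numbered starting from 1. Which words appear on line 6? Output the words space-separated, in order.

Line 1: ['refreshing', 'owl'] (min_width=14, slack=7)
Line 2: ['security', 'magnetic'] (min_width=17, slack=4)
Line 3: ['network', 'quick', 'car', 'I'] (min_width=19, slack=2)
Line 4: ['adventures', 'to', 'table'] (min_width=19, slack=2)
Line 5: ['content', 'laser', 'sea'] (min_width=17, slack=4)
Line 6: ['cherry', 'hard', 'dolphin'] (min_width=19, slack=2)
Line 7: ['pencil'] (min_width=6, slack=15)

Answer: cherry hard dolphin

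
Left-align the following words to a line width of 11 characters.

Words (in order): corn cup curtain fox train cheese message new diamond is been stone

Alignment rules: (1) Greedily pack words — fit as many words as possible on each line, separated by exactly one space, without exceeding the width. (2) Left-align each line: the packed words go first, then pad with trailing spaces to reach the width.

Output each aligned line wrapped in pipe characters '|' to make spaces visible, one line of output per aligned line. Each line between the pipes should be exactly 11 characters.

Line 1: ['corn', 'cup'] (min_width=8, slack=3)
Line 2: ['curtain', 'fox'] (min_width=11, slack=0)
Line 3: ['train'] (min_width=5, slack=6)
Line 4: ['cheese'] (min_width=6, slack=5)
Line 5: ['message', 'new'] (min_width=11, slack=0)
Line 6: ['diamond', 'is'] (min_width=10, slack=1)
Line 7: ['been', 'stone'] (min_width=10, slack=1)

Answer: |corn cup   |
|curtain fox|
|train      |
|cheese     |
|message new|
|diamond is |
|been stone |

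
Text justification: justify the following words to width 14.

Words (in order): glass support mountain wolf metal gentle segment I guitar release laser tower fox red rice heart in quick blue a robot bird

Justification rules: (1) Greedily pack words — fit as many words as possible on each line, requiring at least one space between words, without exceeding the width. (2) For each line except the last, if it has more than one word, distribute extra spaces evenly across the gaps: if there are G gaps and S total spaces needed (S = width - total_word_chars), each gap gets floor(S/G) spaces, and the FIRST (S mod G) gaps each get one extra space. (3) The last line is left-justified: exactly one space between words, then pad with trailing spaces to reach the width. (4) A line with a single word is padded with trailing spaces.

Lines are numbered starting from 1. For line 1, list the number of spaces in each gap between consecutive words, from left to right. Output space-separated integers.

Line 1: ['glass', 'support'] (min_width=13, slack=1)
Line 2: ['mountain', 'wolf'] (min_width=13, slack=1)
Line 3: ['metal', 'gentle'] (min_width=12, slack=2)
Line 4: ['segment', 'I'] (min_width=9, slack=5)
Line 5: ['guitar', 'release'] (min_width=14, slack=0)
Line 6: ['laser', 'tower'] (min_width=11, slack=3)
Line 7: ['fox', 'red', 'rice'] (min_width=12, slack=2)
Line 8: ['heart', 'in', 'quick'] (min_width=14, slack=0)
Line 9: ['blue', 'a', 'robot'] (min_width=12, slack=2)
Line 10: ['bird'] (min_width=4, slack=10)

Answer: 2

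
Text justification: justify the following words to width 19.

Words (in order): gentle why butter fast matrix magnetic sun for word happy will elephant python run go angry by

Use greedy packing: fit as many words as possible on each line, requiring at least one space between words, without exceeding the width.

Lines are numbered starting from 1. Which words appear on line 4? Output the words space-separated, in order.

Line 1: ['gentle', 'why', 'butter'] (min_width=17, slack=2)
Line 2: ['fast', 'matrix'] (min_width=11, slack=8)
Line 3: ['magnetic', 'sun', 'for'] (min_width=16, slack=3)
Line 4: ['word', 'happy', 'will'] (min_width=15, slack=4)
Line 5: ['elephant', 'python', 'run'] (min_width=19, slack=0)
Line 6: ['go', 'angry', 'by'] (min_width=11, slack=8)

Answer: word happy will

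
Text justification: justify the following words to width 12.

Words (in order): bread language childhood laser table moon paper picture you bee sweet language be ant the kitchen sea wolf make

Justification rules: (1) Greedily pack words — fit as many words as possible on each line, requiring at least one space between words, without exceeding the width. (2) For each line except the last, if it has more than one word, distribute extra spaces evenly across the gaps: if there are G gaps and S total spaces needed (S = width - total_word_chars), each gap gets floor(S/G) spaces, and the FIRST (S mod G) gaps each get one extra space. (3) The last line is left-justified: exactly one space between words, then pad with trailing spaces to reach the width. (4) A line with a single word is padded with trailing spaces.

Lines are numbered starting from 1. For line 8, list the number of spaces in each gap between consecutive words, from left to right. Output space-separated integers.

Answer: 2

Derivation:
Line 1: ['bread'] (min_width=5, slack=7)
Line 2: ['language'] (min_width=8, slack=4)
Line 3: ['childhood'] (min_width=9, slack=3)
Line 4: ['laser', 'table'] (min_width=11, slack=1)
Line 5: ['moon', 'paper'] (min_width=10, slack=2)
Line 6: ['picture', 'you'] (min_width=11, slack=1)
Line 7: ['bee', 'sweet'] (min_width=9, slack=3)
Line 8: ['language', 'be'] (min_width=11, slack=1)
Line 9: ['ant', 'the'] (min_width=7, slack=5)
Line 10: ['kitchen', 'sea'] (min_width=11, slack=1)
Line 11: ['wolf', 'make'] (min_width=9, slack=3)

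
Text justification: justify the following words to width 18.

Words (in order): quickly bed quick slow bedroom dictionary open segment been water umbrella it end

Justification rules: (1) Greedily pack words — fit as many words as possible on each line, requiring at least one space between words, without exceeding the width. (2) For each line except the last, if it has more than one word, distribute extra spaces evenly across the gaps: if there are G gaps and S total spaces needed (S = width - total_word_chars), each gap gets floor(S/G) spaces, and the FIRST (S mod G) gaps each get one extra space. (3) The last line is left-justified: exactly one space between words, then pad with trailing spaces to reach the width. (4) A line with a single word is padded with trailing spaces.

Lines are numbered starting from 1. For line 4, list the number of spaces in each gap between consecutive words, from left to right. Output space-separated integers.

Answer: 1 1

Derivation:
Line 1: ['quickly', 'bed', 'quick'] (min_width=17, slack=1)
Line 2: ['slow', 'bedroom'] (min_width=12, slack=6)
Line 3: ['dictionary', 'open'] (min_width=15, slack=3)
Line 4: ['segment', 'been', 'water'] (min_width=18, slack=0)
Line 5: ['umbrella', 'it', 'end'] (min_width=15, slack=3)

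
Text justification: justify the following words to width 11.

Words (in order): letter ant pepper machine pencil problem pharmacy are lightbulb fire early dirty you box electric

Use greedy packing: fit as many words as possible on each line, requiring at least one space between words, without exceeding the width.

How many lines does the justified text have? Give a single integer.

Answer: 12

Derivation:
Line 1: ['letter', 'ant'] (min_width=10, slack=1)
Line 2: ['pepper'] (min_width=6, slack=5)
Line 3: ['machine'] (min_width=7, slack=4)
Line 4: ['pencil'] (min_width=6, slack=5)
Line 5: ['problem'] (min_width=7, slack=4)
Line 6: ['pharmacy'] (min_width=8, slack=3)
Line 7: ['are'] (min_width=3, slack=8)
Line 8: ['lightbulb'] (min_width=9, slack=2)
Line 9: ['fire', 'early'] (min_width=10, slack=1)
Line 10: ['dirty', 'you'] (min_width=9, slack=2)
Line 11: ['box'] (min_width=3, slack=8)
Line 12: ['electric'] (min_width=8, slack=3)
Total lines: 12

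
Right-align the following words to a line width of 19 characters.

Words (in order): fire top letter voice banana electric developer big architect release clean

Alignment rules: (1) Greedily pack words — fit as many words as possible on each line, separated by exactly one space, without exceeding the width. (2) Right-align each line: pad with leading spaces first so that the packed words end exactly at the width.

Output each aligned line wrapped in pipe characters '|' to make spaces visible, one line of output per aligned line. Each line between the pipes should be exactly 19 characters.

Answer: |    fire top letter|
|       voice banana|
| electric developer|
|      big architect|
|      release clean|

Derivation:
Line 1: ['fire', 'top', 'letter'] (min_width=15, slack=4)
Line 2: ['voice', 'banana'] (min_width=12, slack=7)
Line 3: ['electric', 'developer'] (min_width=18, slack=1)
Line 4: ['big', 'architect'] (min_width=13, slack=6)
Line 5: ['release', 'clean'] (min_width=13, slack=6)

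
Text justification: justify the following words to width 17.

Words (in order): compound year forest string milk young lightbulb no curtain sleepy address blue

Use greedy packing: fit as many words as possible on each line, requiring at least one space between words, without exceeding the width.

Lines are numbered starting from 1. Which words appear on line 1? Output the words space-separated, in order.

Answer: compound year

Derivation:
Line 1: ['compound', 'year'] (min_width=13, slack=4)
Line 2: ['forest', 'string'] (min_width=13, slack=4)
Line 3: ['milk', 'young'] (min_width=10, slack=7)
Line 4: ['lightbulb', 'no'] (min_width=12, slack=5)
Line 5: ['curtain', 'sleepy'] (min_width=14, slack=3)
Line 6: ['address', 'blue'] (min_width=12, slack=5)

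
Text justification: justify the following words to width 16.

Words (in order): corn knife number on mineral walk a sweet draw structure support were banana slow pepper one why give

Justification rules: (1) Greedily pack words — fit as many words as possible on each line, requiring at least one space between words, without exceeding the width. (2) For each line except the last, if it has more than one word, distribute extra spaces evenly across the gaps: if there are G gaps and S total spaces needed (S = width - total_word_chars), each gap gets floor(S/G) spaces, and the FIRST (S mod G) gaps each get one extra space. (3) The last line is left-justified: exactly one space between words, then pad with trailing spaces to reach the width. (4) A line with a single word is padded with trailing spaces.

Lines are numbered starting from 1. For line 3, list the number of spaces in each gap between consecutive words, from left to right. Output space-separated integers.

Line 1: ['corn', 'knife'] (min_width=10, slack=6)
Line 2: ['number', 'on'] (min_width=9, slack=7)
Line 3: ['mineral', 'walk', 'a'] (min_width=14, slack=2)
Line 4: ['sweet', 'draw'] (min_width=10, slack=6)
Line 5: ['structure'] (min_width=9, slack=7)
Line 6: ['support', 'were'] (min_width=12, slack=4)
Line 7: ['banana', 'slow'] (min_width=11, slack=5)
Line 8: ['pepper', 'one', 'why'] (min_width=14, slack=2)
Line 9: ['give'] (min_width=4, slack=12)

Answer: 2 2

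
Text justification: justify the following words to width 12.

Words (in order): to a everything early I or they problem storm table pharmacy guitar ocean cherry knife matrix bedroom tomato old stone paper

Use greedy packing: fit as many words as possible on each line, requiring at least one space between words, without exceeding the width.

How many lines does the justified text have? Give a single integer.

Line 1: ['to', 'a'] (min_width=4, slack=8)
Line 2: ['everything'] (min_width=10, slack=2)
Line 3: ['early', 'I', 'or'] (min_width=10, slack=2)
Line 4: ['they', 'problem'] (min_width=12, slack=0)
Line 5: ['storm', 'table'] (min_width=11, slack=1)
Line 6: ['pharmacy'] (min_width=8, slack=4)
Line 7: ['guitar', 'ocean'] (min_width=12, slack=0)
Line 8: ['cherry', 'knife'] (min_width=12, slack=0)
Line 9: ['matrix'] (min_width=6, slack=6)
Line 10: ['bedroom'] (min_width=7, slack=5)
Line 11: ['tomato', 'old'] (min_width=10, slack=2)
Line 12: ['stone', 'paper'] (min_width=11, slack=1)
Total lines: 12

Answer: 12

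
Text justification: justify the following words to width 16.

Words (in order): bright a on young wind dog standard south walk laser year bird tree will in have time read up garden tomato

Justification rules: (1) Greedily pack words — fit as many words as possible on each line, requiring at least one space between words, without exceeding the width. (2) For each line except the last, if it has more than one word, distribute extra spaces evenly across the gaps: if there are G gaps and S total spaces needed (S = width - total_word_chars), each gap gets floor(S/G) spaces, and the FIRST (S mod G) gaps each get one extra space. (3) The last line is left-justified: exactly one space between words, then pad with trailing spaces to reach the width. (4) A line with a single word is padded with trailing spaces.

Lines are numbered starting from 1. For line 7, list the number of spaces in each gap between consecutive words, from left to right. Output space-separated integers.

Answer: 2 2

Derivation:
Line 1: ['bright', 'a', 'on'] (min_width=11, slack=5)
Line 2: ['young', 'wind', 'dog'] (min_width=14, slack=2)
Line 3: ['standard', 'south'] (min_width=14, slack=2)
Line 4: ['walk', 'laser', 'year'] (min_width=15, slack=1)
Line 5: ['bird', 'tree', 'will'] (min_width=14, slack=2)
Line 6: ['in', 'have', 'time'] (min_width=12, slack=4)
Line 7: ['read', 'up', 'garden'] (min_width=14, slack=2)
Line 8: ['tomato'] (min_width=6, slack=10)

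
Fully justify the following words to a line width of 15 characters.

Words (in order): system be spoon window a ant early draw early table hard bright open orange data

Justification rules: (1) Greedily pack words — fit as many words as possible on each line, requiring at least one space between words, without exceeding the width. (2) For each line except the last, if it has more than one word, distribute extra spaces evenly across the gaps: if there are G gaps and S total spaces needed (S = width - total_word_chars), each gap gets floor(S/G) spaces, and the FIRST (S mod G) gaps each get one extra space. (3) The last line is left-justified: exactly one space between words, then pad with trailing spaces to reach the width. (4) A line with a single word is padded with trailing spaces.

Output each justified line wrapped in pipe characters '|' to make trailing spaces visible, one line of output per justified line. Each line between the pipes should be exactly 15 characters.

Answer: |system be spoon|
|window   a  ant|
|early      draw|
|early     table|
|hard     bright|
|open     orange|
|data           |

Derivation:
Line 1: ['system', 'be', 'spoon'] (min_width=15, slack=0)
Line 2: ['window', 'a', 'ant'] (min_width=12, slack=3)
Line 3: ['early', 'draw'] (min_width=10, slack=5)
Line 4: ['early', 'table'] (min_width=11, slack=4)
Line 5: ['hard', 'bright'] (min_width=11, slack=4)
Line 6: ['open', 'orange'] (min_width=11, slack=4)
Line 7: ['data'] (min_width=4, slack=11)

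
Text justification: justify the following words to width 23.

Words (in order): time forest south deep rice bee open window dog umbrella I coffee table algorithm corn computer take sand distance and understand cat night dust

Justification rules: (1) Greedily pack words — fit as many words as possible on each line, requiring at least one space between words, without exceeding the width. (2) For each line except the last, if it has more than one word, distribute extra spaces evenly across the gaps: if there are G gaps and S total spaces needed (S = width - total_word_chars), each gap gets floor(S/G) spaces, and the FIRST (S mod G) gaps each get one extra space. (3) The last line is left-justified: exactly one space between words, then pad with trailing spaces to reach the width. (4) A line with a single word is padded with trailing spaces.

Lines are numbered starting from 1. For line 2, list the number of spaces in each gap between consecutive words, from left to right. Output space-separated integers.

Answer: 2 2 2

Derivation:
Line 1: ['time', 'forest', 'south', 'deep'] (min_width=22, slack=1)
Line 2: ['rice', 'bee', 'open', 'window'] (min_width=20, slack=3)
Line 3: ['dog', 'umbrella', 'I', 'coffee'] (min_width=21, slack=2)
Line 4: ['table', 'algorithm', 'corn'] (min_width=20, slack=3)
Line 5: ['computer', 'take', 'sand'] (min_width=18, slack=5)
Line 6: ['distance', 'and', 'understand'] (min_width=23, slack=0)
Line 7: ['cat', 'night', 'dust'] (min_width=14, slack=9)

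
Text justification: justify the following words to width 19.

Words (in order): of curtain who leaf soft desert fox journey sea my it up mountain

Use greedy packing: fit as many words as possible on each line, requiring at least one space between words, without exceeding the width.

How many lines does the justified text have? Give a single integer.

Line 1: ['of', 'curtain', 'who', 'leaf'] (min_width=19, slack=0)
Line 2: ['soft', 'desert', 'fox'] (min_width=15, slack=4)
Line 3: ['journey', 'sea', 'my', 'it'] (min_width=17, slack=2)
Line 4: ['up', 'mountain'] (min_width=11, slack=8)
Total lines: 4

Answer: 4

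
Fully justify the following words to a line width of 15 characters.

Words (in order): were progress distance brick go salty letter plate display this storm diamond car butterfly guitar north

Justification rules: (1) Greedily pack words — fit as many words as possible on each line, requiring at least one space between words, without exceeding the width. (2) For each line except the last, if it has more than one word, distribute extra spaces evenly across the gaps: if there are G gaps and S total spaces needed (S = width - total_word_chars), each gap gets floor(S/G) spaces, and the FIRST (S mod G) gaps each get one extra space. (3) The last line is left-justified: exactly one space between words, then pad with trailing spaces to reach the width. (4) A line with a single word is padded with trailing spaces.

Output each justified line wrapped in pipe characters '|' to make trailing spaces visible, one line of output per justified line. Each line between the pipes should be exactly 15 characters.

Answer: |were   progress|
|distance  brick|
|go salty letter|
|plate   display|
|this      storm|
|diamond     car|
|butterfly      |
|guitar north   |

Derivation:
Line 1: ['were', 'progress'] (min_width=13, slack=2)
Line 2: ['distance', 'brick'] (min_width=14, slack=1)
Line 3: ['go', 'salty', 'letter'] (min_width=15, slack=0)
Line 4: ['plate', 'display'] (min_width=13, slack=2)
Line 5: ['this', 'storm'] (min_width=10, slack=5)
Line 6: ['diamond', 'car'] (min_width=11, slack=4)
Line 7: ['butterfly'] (min_width=9, slack=6)
Line 8: ['guitar', 'north'] (min_width=12, slack=3)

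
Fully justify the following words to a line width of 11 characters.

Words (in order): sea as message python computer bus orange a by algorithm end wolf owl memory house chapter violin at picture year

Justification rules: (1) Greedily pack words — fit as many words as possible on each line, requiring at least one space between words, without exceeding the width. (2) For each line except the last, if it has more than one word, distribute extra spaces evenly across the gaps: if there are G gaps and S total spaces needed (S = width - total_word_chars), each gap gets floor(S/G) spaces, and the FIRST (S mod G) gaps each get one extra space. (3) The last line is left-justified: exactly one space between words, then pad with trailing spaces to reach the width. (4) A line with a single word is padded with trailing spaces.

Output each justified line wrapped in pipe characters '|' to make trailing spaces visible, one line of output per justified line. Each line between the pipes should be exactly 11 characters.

Answer: |sea      as|
|message    |
|python     |
|computer   |
|bus  orange|
|a        by|
|algorithm  |
|end    wolf|
|owl  memory|
|house      |
|chapter    |
|violin   at|
|picture    |
|year       |

Derivation:
Line 1: ['sea', 'as'] (min_width=6, slack=5)
Line 2: ['message'] (min_width=7, slack=4)
Line 3: ['python'] (min_width=6, slack=5)
Line 4: ['computer'] (min_width=8, slack=3)
Line 5: ['bus', 'orange'] (min_width=10, slack=1)
Line 6: ['a', 'by'] (min_width=4, slack=7)
Line 7: ['algorithm'] (min_width=9, slack=2)
Line 8: ['end', 'wolf'] (min_width=8, slack=3)
Line 9: ['owl', 'memory'] (min_width=10, slack=1)
Line 10: ['house'] (min_width=5, slack=6)
Line 11: ['chapter'] (min_width=7, slack=4)
Line 12: ['violin', 'at'] (min_width=9, slack=2)
Line 13: ['picture'] (min_width=7, slack=4)
Line 14: ['year'] (min_width=4, slack=7)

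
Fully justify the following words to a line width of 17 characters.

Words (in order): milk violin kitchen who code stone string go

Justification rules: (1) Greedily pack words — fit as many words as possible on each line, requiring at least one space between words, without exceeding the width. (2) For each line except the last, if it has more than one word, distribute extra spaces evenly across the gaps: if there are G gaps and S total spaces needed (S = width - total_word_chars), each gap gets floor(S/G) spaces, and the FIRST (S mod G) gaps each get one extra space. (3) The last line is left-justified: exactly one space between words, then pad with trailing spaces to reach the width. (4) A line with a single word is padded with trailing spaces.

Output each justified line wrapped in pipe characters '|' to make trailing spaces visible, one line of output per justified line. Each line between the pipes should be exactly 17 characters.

Answer: |milk       violin|
|kitchen  who code|
|stone string go  |

Derivation:
Line 1: ['milk', 'violin'] (min_width=11, slack=6)
Line 2: ['kitchen', 'who', 'code'] (min_width=16, slack=1)
Line 3: ['stone', 'string', 'go'] (min_width=15, slack=2)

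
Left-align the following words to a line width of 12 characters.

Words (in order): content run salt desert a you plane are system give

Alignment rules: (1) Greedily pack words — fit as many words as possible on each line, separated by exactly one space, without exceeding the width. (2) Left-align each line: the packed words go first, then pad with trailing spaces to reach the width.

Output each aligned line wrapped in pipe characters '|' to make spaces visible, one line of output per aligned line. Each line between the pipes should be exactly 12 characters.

Answer: |content run |
|salt desert |
|a you plane |
|are system  |
|give        |

Derivation:
Line 1: ['content', 'run'] (min_width=11, slack=1)
Line 2: ['salt', 'desert'] (min_width=11, slack=1)
Line 3: ['a', 'you', 'plane'] (min_width=11, slack=1)
Line 4: ['are', 'system'] (min_width=10, slack=2)
Line 5: ['give'] (min_width=4, slack=8)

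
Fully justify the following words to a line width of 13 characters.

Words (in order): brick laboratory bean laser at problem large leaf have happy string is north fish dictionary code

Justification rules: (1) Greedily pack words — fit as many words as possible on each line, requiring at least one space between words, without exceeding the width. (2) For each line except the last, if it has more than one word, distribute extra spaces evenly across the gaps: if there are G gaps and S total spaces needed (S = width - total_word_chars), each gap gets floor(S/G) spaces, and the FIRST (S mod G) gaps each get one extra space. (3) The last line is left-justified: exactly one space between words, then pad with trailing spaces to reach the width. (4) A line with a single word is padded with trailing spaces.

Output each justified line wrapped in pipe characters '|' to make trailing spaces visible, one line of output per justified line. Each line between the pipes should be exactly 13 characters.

Line 1: ['brick'] (min_width=5, slack=8)
Line 2: ['laboratory'] (min_width=10, slack=3)
Line 3: ['bean', 'laser', 'at'] (min_width=13, slack=0)
Line 4: ['problem', 'large'] (min_width=13, slack=0)
Line 5: ['leaf', 'have'] (min_width=9, slack=4)
Line 6: ['happy', 'string'] (min_width=12, slack=1)
Line 7: ['is', 'north', 'fish'] (min_width=13, slack=0)
Line 8: ['dictionary'] (min_width=10, slack=3)
Line 9: ['code'] (min_width=4, slack=9)

Answer: |brick        |
|laboratory   |
|bean laser at|
|problem large|
|leaf     have|
|happy  string|
|is north fish|
|dictionary   |
|code         |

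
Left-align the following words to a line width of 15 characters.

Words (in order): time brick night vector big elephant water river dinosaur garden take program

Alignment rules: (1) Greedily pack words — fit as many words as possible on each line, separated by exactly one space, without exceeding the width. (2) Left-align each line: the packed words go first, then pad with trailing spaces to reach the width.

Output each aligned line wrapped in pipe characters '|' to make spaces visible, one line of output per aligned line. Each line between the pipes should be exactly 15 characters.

Line 1: ['time', 'brick'] (min_width=10, slack=5)
Line 2: ['night', 'vector'] (min_width=12, slack=3)
Line 3: ['big', 'elephant'] (min_width=12, slack=3)
Line 4: ['water', 'river'] (min_width=11, slack=4)
Line 5: ['dinosaur', 'garden'] (min_width=15, slack=0)
Line 6: ['take', 'program'] (min_width=12, slack=3)

Answer: |time brick     |
|night vector   |
|big elephant   |
|water river    |
|dinosaur garden|
|take program   |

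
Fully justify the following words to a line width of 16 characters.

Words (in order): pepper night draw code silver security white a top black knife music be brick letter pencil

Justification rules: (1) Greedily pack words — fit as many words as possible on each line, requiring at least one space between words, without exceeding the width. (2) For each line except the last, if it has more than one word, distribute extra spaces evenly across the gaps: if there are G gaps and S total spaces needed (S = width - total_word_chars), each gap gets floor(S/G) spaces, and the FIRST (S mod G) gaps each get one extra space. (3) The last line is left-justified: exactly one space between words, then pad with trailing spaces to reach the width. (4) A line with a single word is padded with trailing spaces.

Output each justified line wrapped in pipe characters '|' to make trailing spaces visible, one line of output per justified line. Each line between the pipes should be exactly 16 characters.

Line 1: ['pepper', 'night'] (min_width=12, slack=4)
Line 2: ['draw', 'code', 'silver'] (min_width=16, slack=0)
Line 3: ['security', 'white', 'a'] (min_width=16, slack=0)
Line 4: ['top', 'black', 'knife'] (min_width=15, slack=1)
Line 5: ['music', 'be', 'brick'] (min_width=14, slack=2)
Line 6: ['letter', 'pencil'] (min_width=13, slack=3)

Answer: |pepper     night|
|draw code silver|
|security white a|
|top  black knife|
|music  be  brick|
|letter pencil   |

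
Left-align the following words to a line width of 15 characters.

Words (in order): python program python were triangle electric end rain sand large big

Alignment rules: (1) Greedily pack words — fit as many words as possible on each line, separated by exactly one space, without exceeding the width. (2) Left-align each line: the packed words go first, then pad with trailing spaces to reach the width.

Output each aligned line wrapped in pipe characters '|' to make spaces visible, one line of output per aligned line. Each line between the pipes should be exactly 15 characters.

Answer: |python program |
|python were    |
|triangle       |
|electric end   |
|rain sand large|
|big            |

Derivation:
Line 1: ['python', 'program'] (min_width=14, slack=1)
Line 2: ['python', 'were'] (min_width=11, slack=4)
Line 3: ['triangle'] (min_width=8, slack=7)
Line 4: ['electric', 'end'] (min_width=12, slack=3)
Line 5: ['rain', 'sand', 'large'] (min_width=15, slack=0)
Line 6: ['big'] (min_width=3, slack=12)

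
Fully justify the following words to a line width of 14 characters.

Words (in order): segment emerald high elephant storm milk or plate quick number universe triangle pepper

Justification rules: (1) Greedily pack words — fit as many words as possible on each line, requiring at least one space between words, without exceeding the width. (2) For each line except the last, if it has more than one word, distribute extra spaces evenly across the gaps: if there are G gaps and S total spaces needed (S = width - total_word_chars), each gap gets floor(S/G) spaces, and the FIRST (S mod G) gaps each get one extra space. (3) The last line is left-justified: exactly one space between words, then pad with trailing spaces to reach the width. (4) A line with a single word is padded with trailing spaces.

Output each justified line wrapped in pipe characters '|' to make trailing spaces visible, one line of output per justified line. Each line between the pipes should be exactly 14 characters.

Line 1: ['segment'] (min_width=7, slack=7)
Line 2: ['emerald', 'high'] (min_width=12, slack=2)
Line 3: ['elephant', 'storm'] (min_width=14, slack=0)
Line 4: ['milk', 'or', 'plate'] (min_width=13, slack=1)
Line 5: ['quick', 'number'] (min_width=12, slack=2)
Line 6: ['universe'] (min_width=8, slack=6)
Line 7: ['triangle'] (min_width=8, slack=6)
Line 8: ['pepper'] (min_width=6, slack=8)

Answer: |segment       |
|emerald   high|
|elephant storm|
|milk  or plate|
|quick   number|
|universe      |
|triangle      |
|pepper        |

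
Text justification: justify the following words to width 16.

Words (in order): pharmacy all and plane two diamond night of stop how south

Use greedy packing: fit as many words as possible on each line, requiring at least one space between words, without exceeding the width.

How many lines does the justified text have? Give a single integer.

Answer: 4

Derivation:
Line 1: ['pharmacy', 'all', 'and'] (min_width=16, slack=0)
Line 2: ['plane', 'two'] (min_width=9, slack=7)
Line 3: ['diamond', 'night', 'of'] (min_width=16, slack=0)
Line 4: ['stop', 'how', 'south'] (min_width=14, slack=2)
Total lines: 4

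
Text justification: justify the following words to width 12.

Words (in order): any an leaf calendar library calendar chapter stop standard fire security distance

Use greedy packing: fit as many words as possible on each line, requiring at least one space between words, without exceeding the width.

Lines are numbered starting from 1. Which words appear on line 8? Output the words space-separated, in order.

Line 1: ['any', 'an', 'leaf'] (min_width=11, slack=1)
Line 2: ['calendar'] (min_width=8, slack=4)
Line 3: ['library'] (min_width=7, slack=5)
Line 4: ['calendar'] (min_width=8, slack=4)
Line 5: ['chapter', 'stop'] (min_width=12, slack=0)
Line 6: ['standard'] (min_width=8, slack=4)
Line 7: ['fire'] (min_width=4, slack=8)
Line 8: ['security'] (min_width=8, slack=4)
Line 9: ['distance'] (min_width=8, slack=4)

Answer: security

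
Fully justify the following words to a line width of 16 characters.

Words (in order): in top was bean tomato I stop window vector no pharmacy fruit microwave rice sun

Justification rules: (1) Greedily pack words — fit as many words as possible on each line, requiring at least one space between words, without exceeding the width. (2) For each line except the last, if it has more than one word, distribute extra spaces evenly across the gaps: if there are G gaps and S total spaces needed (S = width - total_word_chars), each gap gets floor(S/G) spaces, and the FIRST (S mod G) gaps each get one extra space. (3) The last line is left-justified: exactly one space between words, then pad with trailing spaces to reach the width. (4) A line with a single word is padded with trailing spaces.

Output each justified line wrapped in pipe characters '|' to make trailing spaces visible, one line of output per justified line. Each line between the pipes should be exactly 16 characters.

Answer: |in  top was bean|
|tomato   I  stop|
|window vector no|
|pharmacy   fruit|
|microwave   rice|
|sun             |

Derivation:
Line 1: ['in', 'top', 'was', 'bean'] (min_width=15, slack=1)
Line 2: ['tomato', 'I', 'stop'] (min_width=13, slack=3)
Line 3: ['window', 'vector', 'no'] (min_width=16, slack=0)
Line 4: ['pharmacy', 'fruit'] (min_width=14, slack=2)
Line 5: ['microwave', 'rice'] (min_width=14, slack=2)
Line 6: ['sun'] (min_width=3, slack=13)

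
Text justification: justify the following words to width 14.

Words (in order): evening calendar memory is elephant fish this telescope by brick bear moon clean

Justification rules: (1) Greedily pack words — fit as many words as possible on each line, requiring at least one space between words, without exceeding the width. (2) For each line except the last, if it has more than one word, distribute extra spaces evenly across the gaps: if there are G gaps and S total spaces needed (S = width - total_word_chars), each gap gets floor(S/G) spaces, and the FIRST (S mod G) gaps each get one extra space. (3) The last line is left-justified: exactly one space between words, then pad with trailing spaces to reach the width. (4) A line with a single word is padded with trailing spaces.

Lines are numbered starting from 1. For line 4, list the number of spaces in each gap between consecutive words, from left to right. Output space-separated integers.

Answer: 2

Derivation:
Line 1: ['evening'] (min_width=7, slack=7)
Line 2: ['calendar'] (min_width=8, slack=6)
Line 3: ['memory', 'is'] (min_width=9, slack=5)
Line 4: ['elephant', 'fish'] (min_width=13, slack=1)
Line 5: ['this', 'telescope'] (min_width=14, slack=0)
Line 6: ['by', 'brick', 'bear'] (min_width=13, slack=1)
Line 7: ['moon', 'clean'] (min_width=10, slack=4)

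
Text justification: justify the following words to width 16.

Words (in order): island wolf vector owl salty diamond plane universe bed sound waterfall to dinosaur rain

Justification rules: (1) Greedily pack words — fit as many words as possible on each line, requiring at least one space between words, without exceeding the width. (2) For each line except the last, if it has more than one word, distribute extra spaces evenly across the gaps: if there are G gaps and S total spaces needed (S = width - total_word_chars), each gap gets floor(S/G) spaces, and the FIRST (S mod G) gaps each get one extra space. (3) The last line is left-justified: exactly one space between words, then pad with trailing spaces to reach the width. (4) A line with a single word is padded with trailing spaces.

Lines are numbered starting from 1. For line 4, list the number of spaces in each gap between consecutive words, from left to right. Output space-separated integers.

Line 1: ['island', 'wolf'] (min_width=11, slack=5)
Line 2: ['vector', 'owl', 'salty'] (min_width=16, slack=0)
Line 3: ['diamond', 'plane'] (min_width=13, slack=3)
Line 4: ['universe', 'bed'] (min_width=12, slack=4)
Line 5: ['sound', 'waterfall'] (min_width=15, slack=1)
Line 6: ['to', 'dinosaur', 'rain'] (min_width=16, slack=0)

Answer: 5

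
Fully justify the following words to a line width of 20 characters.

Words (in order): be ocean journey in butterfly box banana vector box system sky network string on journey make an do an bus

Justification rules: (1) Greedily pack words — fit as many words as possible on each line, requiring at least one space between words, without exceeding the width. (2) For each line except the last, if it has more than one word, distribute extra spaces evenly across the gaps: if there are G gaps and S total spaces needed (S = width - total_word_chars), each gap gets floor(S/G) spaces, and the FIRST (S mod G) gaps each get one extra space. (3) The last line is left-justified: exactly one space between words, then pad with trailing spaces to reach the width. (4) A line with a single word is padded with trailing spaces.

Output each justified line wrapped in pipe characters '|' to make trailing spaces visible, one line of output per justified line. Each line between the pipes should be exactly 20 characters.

Answer: |be  ocean journey in|
|butterfly box banana|
|vector   box  system|
|sky  network  string|
|on  journey  make an|
|do an bus           |

Derivation:
Line 1: ['be', 'ocean', 'journey', 'in'] (min_width=19, slack=1)
Line 2: ['butterfly', 'box', 'banana'] (min_width=20, slack=0)
Line 3: ['vector', 'box', 'system'] (min_width=17, slack=3)
Line 4: ['sky', 'network', 'string'] (min_width=18, slack=2)
Line 5: ['on', 'journey', 'make', 'an'] (min_width=18, slack=2)
Line 6: ['do', 'an', 'bus'] (min_width=9, slack=11)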